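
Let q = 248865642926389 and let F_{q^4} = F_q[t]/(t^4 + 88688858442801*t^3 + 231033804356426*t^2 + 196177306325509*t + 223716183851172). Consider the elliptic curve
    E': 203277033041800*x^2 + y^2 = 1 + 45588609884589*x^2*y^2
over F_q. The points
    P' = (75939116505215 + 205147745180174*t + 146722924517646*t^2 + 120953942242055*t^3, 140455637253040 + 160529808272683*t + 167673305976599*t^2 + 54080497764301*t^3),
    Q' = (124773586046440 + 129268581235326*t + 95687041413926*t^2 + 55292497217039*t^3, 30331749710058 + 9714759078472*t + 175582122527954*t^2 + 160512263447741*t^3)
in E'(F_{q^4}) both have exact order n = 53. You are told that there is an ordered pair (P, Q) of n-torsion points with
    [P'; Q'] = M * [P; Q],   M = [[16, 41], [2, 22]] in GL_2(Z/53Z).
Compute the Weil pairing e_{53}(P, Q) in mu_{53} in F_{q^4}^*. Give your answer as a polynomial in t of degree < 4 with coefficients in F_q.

217668295284972 + 7127570258691*t + 207764238228751*t^2 + 169070195844695*t^3

e_{53} is bilinear + alternating on E[53], so e_{53}(16*P + 41*Q, 2*P + 22*Q) = e_{53}(P,Q)^(16*22-41*2).
det(M) mod 53 = 5; its inverse in (Z/53)^* is 32 (check: 5*32 mod 53 = 1).
Edwards->Montgomery: u=(1+y)/(1-y), v=u/x -> 141915154125804v^2=u^3+u; then x_W=101638516520900u: y^2=x^3+534486425704*x.
Miller loop for e_{53} over F_{248865642926389^4}: bits of 53 = 110101; 5 double steps + 3 add steps, l/v at each.
f_P(D_Q)/f_Q(D_P) = 142884389107698 + 129937801107983*t + 184113499176924*t^2 + 219094886307090*t^3.
Raise to 32: e(P,Q) = 217668295284972 + 7127570258691*t + 207764238228751*t^2 + 169070195844695*t^3 in mu_{53}.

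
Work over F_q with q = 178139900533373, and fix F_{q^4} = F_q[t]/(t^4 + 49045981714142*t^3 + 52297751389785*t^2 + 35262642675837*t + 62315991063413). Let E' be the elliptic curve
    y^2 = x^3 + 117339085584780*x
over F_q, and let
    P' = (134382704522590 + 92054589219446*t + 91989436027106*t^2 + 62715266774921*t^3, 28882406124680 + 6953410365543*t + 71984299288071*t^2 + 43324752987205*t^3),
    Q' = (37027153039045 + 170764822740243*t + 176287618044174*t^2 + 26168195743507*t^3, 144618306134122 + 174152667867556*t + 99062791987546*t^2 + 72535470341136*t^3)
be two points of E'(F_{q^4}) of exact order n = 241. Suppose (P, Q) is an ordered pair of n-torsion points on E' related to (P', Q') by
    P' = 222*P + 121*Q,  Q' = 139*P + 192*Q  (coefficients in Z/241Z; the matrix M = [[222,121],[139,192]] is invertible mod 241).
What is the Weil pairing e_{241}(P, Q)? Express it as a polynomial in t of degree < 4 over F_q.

141845037180178 + 39052261467174*t + 102212638305611*t^2 + 5020362173831*t^3

Since e_{241}(P,P)=e_{241}(Q,Q)=1 and e_{241}(Q,P)=e_{241}(P,Q)^{-1}, expanding e_{241}(222*P + 121*Q,139*P + 192*Q) leaves e(P,Q)^det(M).
So e_{241}(P,Q) = e_{241}(P',Q')^{67}, since 18*67 = 1 mod 241.
8-bit Miller (11110001) on E'/F_{178139900533373} with a'=117339085584780, b'=0: accumulate tangent/chord ratios at Q'+S and P'+S'.
f_P(D_Q)/f_Q(D_P) = 139380923743889 + 542108480194*t + 154488819949098*t^2 + 56404108580179*t^3.
e_{241}(P,Q) = (139380923743889 + 542108480194*t + 154488819949098*t^2 + 56404108580179*t^3)^{67} = 141845037180178 + 39052261467174*t + 102212638305611*t^2 + 5020362173831*t^3.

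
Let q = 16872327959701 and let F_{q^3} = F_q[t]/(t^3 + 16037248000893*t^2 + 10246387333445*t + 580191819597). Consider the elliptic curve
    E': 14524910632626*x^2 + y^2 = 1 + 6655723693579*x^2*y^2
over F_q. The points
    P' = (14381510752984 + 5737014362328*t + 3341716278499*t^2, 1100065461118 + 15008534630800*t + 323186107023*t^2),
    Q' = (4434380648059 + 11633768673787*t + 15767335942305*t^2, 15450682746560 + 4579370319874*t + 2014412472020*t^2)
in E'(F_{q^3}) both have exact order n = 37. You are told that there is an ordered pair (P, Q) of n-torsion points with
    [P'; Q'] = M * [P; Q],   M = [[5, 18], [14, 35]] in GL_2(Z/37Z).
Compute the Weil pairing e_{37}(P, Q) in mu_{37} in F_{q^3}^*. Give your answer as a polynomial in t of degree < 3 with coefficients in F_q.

Alternating bilinearity on E[37] (values in mu_{37} in F_{16872327959701^3}) gives e(P',Q') = e(P,Q)^det(M).
Hence e(P,Q) = e(P',Q')^{12} where 12 = 34^{-1} mod 37.
Map (x,y)_Ed via u=(1+y)/(1-y), v=(1+y)/((1-y)x) to Montgomery A=1267513999919,B=10645006629760; then to (a',b')=(0,2311479195759).
Miller loop for e_{37} over F_{16872327959701^3}: bits of 37 = 100101; 5 double steps + 2 add steps, l/v at each.
So e_{37}(P',Q') = 2257478614542 + 2779237195019*t + 13057061306656*t^2.
e_{37}(P,Q) = (2257478614542 + 2779237195019*t + 13057061306656*t^2)^{12} = 11082848021440 + 11789547520326*t + 5582555843388*t^2.

11082848021440 + 11789547520326*t + 5582555843388*t^2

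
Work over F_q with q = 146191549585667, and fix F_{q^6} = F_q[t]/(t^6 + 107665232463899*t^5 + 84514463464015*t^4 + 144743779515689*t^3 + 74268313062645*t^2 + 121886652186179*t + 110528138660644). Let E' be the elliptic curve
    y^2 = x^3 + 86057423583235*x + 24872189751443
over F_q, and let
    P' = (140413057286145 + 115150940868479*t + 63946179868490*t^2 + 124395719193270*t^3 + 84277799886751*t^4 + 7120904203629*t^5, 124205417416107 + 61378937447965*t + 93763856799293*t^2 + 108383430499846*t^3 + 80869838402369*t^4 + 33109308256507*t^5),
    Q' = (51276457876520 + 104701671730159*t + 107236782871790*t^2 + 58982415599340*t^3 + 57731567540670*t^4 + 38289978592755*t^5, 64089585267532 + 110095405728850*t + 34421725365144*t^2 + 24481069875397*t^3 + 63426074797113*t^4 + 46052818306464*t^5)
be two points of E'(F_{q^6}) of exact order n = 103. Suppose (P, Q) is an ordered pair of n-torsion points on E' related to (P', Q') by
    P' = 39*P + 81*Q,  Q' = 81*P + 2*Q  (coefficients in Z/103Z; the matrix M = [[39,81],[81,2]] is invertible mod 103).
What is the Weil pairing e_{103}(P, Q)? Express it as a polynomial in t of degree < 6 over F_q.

33794937659383 + 37751713584943*t + 79651020073625*t^2 + 78964523803955*t^3 + 30141999977188*t^4 + 63282384003339*t^5

Alternating bilinearity on E[103] (values in mu_{103} in F_{146191549585667^6}) gives e(P',Q') = e(P,Q)^det(M).
So e_{103}(P,Q) = e_{103}(P',Q')^{86}, since 6*86 = 1 mod 103.
Build f_{103,P'} and f_{103,Q'} via the 7-bit ladder of 103=1100111_2; evaluate at shifted divisors; quotient in F_{146191549585667^6}.
Miller gives e_{103}(P',Q') = 44927178882392 + 85622955094136*t + 14172098890494*t^2 + 136301709856400*t^3 + 14964913470534*t^4 + 32835116875504*t^5 in F_{146191549585667^6}.
Hence e(P,Q) = 33794937659383 + 37751713584943*t + 79651020073625*t^2 + 78964523803955*t^3 + 30141999977188*t^4 + 63282384003339*t^5 in F_{146191549585667^6}^*.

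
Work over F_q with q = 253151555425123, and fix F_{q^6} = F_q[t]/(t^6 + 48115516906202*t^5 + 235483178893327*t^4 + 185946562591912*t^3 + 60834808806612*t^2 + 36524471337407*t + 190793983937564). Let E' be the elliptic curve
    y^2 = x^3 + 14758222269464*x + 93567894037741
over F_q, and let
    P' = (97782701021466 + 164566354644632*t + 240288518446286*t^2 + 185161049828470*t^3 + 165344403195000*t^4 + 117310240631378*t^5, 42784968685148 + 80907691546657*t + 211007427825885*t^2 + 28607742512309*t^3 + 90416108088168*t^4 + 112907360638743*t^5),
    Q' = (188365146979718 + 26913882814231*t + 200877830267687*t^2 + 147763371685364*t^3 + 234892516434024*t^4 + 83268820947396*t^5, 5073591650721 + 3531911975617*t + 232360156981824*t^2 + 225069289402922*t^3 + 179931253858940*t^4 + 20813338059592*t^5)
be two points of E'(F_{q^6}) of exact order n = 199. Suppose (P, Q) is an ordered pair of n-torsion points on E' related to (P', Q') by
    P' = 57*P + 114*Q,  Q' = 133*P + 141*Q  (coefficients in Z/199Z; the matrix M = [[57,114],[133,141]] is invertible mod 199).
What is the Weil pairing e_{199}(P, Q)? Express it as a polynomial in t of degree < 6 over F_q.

95455569982428 + 224420251762706*t + 110576425386940*t^2 + 9123482316856*t^3 + 45633967958056*t^4 + 184531355722837*t^5

Alternating bilinearity on E[199] (values in mu_{199} in F_{253151555425123^6}) gives e(P',Q') = e(P,Q)^det(M).
So e_{199}(P,Q) = e_{199}(P',Q')^{148}, since 39*148 = 1 mod 199.
8-bit Miller (11000111) on E'/F_{253151555425123} with a'=14758222269464, b'=93567894037741: accumulate tangent/chord ratios at Q'+S and P'+S'.
Result: e(P',Q') = 22759961057537 + 125255995959072*t + 3685781917333*t^2 + 122739301829536*t^3 + 242508053990574*t^4 + 4461667193000*t^5.
Finally e_{199}(P,Q) = 95455569982428 + 224420251762706*t + 110576425386940*t^2 + 9123482316856*t^3 + 45633967958056*t^4 + 184531355722837*t^5.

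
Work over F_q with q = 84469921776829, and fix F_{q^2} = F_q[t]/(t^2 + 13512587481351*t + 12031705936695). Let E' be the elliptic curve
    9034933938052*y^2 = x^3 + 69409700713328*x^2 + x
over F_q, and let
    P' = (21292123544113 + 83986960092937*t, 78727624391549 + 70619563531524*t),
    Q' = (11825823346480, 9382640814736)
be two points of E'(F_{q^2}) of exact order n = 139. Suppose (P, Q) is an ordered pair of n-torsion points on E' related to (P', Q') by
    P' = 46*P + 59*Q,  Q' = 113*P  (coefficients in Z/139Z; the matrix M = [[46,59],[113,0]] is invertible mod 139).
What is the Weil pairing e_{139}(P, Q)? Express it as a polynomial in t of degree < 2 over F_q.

71384889006532 + 22415601646386*t

The 139-Weil pairing on E[139] over F_{84469921776829} is alternating-bilinear: e_{139}(P',Q') = e_{139}(P,Q)^det(M).
So e_{139}(P,Q) = e_{139}(P',Q')^{28}, since 5*28 = 1 mod 139.
Montgomery->Weierstrass: x_W = 432219340245*x+40958815345645, y_W=432219340245*y on F_{84469921776829}; lands on y^2=x^3+61346563081230*x+53088081976665.
Miller loop for e_{139} over F_{84469921776829^2}: bits of 139 = 10001011; 7 double steps + 3 add steps, l/v at each.
So e_{139}(P',Q') = 16089197525265 + 49952184427616*t.
Thus e_{139}(P,Q) = 71384889006532 + 22415601646386*t.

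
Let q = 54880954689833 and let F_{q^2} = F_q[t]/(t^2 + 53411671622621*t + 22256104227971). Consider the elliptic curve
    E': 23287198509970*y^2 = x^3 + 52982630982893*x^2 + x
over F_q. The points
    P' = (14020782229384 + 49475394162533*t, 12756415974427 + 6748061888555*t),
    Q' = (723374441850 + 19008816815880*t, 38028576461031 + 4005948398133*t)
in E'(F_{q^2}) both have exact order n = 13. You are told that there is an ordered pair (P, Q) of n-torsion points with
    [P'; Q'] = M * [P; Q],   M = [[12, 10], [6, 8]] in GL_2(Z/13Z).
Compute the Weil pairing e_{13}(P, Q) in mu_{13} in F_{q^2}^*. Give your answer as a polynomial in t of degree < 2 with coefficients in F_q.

42426887503405 + 21537216094598*t

Under M = [[12,10],[6,8]] in GL_2(Z/13), e_{13}(P',Q') = e_{13}(P,Q)^(12*8-10*6 mod 13).
Inverting 10 mod 13: 4. Thus e_{13}(P,Q) = e(P',Q')^{4}.
Set x_W=4068392251173*u+22027880084384, y_W=4068392251173*v; then E': y_W^2=x_W^3+54674106946568*x_W.
Run Miller on y^2=x^3+54674106946568*x over F_{54880954689833}: ladder 1101 (4 bits); e = f_P(D_Q)/f_Q(D_P).
Miller gives e_{13}(P',Q') = 28678743945152 + 29624600821472*t in F_{54880954689833^2}.
(28678743945152 + 29624600821472*t)^{4} mod (54880954689833,f) = 42426887503405 + 21537216094598*t.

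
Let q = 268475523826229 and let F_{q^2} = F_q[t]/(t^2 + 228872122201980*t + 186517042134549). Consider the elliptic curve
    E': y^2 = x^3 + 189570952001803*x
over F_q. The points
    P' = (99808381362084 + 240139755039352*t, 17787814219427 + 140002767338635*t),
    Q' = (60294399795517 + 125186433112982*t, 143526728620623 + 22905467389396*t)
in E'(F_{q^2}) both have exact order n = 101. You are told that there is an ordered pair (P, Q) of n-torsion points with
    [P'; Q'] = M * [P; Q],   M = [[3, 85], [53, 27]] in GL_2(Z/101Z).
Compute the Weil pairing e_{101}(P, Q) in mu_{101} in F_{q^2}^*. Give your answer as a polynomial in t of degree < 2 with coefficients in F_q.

Alternating bilinearity on E[101] (values in mu_{101} in F_{268475523826229^2}) gives e(P',Q') = e(P,Q)^det(M).
det(M) mod 101 = 20; its inverse in (Z/101)^* is 96 (check: 20*96 mod 101 = 1).
Build f_{101,P'} and f_{101,Q'} via the 7-bit ladder of 101=1100101_2; evaluate at shifted divisors; quotient in F_{268475523826229^2}.
The quotient is 202539257609596 + 51813700663240*t.
Hence e(P,Q) = 20396527961809 + 261377803217079*t in F_{268475523826229^2}^*.

20396527961809 + 261377803217079*t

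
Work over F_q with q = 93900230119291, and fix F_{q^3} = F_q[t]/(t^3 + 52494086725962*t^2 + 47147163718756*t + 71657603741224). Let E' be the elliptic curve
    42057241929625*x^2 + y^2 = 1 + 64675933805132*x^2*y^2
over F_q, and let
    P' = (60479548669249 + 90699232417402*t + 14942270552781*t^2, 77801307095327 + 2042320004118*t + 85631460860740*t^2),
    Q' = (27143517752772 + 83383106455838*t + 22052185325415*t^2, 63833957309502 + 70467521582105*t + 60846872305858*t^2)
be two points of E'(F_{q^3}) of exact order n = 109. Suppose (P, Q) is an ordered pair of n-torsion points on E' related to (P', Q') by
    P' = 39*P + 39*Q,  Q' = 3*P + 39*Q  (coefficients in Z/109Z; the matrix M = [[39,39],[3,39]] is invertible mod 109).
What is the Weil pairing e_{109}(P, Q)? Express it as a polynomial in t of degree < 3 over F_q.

47891394043409 + 4149750503641*t + 9911402706939*t^2

Under M = [[39,39],[3,39]] in GL_2(Z/109), e_{109}(P',Q') = e_{109}(P,Q)^(39*39-39*3 mod 109).
Inverting 96 mod 109: 67. Thus e_{109}(P,Q) = e(P',Q')^{67}.
Edwards->Montgomery: u=(1+y)/(1-y), v=u/x -> 3084620652800v^2=u^3+27105634249741u^2+u; then x_W=17820384560946u+64738977682105: y^2=x^3+3337294932329*x+49984019754615.
Double-and-add over 1101101: 7-1 doublings, 5-1 additions; each step l_{T,T}/v_{2T} or l_{T,P'}/v at Q'+S for random S.
Result: e(P',Q') = 83652452435071 + 83814569196881*t + 26111929176848*t^2.
e_{109}(P,Q) = (83652452435071 + 83814569196881*t + 26111929176848*t^2)^{67} = 47891394043409 + 4149750503641*t + 9911402706939*t^2.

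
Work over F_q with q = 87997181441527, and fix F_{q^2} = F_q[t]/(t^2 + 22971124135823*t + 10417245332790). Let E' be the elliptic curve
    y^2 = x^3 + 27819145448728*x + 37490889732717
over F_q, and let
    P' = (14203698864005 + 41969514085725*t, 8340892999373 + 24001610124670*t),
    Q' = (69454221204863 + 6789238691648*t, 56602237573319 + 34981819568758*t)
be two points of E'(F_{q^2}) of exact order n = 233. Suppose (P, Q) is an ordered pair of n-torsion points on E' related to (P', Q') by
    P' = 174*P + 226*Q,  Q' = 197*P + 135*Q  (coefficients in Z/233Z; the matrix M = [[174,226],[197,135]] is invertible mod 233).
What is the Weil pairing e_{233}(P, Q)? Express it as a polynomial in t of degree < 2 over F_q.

e_{233} is bilinear + alternating on E[233], so e_{233}(174*P + 226*Q, 197*P + 135*Q) = e_{233}(P,Q)^(174*135-226*197).
So e_{233}(P,Q) = e_{233}(P',Q')^{124}, since 171*124 = 1 mod 233.
Double-and-add over 11101001: 8-1 doublings, 5-1 additions; each step l_{T,T}/v_{2T} or l_{T,P'}/v at Q'+S for random S.
So e_{233}(P',Q') = 16166712589264 + 29802113005951*t.
Thus e_{233}(P,Q) = 2406435779423 + 167054072655*t.

2406435779423 + 167054072655*t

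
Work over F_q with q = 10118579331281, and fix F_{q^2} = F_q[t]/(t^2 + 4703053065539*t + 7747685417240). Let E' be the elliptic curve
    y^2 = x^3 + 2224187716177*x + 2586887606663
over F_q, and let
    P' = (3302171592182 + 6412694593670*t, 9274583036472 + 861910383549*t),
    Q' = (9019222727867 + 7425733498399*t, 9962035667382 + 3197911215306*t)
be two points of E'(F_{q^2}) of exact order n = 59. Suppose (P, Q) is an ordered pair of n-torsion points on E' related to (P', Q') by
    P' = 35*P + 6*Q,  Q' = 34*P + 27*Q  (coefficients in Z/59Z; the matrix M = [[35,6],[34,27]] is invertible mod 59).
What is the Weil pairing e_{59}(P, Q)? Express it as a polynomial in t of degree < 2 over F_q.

Since e_{59}(P,P)=e_{59}(Q,Q)=1 and e_{59}(Q,P)=e_{59}(P,Q)^{-1}, expanding e_{59}(35*P + 6*Q,34*P + 27*Q) leaves e(P,Q)^det(M).
Inverting 33 mod 59: 34. Thus e_{59}(P,Q) = e(P',Q')^{34}.
n = 59 = (111011)_2 (6 bits, wt 5); accumulate f_{59,P'}(Q'+S)/f_{59,P'}(S) along the 5-step ladder.
So e_{59}(P',Q') = 7870769176930 + 3820823593434*t.
e_{59}(P,Q) = (7870769176930 + 3820823593434*t)^{34} = 1687477960293 + 7403098867910*t.

1687477960293 + 7403098867910*t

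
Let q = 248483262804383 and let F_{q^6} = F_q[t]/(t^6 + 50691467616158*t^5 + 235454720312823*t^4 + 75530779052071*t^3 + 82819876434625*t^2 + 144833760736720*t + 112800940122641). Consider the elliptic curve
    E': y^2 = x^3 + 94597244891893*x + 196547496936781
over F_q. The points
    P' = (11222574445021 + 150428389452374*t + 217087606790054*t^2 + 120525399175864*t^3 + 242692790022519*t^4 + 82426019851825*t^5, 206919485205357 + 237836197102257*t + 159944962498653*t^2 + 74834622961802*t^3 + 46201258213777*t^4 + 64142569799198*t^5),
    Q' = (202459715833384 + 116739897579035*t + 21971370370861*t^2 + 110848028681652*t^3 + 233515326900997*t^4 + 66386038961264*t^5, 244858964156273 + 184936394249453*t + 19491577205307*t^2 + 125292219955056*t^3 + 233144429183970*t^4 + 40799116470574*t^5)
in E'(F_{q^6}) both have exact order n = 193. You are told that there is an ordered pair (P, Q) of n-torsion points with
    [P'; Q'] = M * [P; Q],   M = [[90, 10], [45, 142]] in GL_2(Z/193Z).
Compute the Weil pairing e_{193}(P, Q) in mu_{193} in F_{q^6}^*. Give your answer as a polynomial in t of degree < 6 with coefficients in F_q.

Since e_{193}(P,P)=e_{193}(Q,Q)=1 and e_{193}(Q,P)=e_{193}(P,Q)^{-1}, expanding e_{193}(90*P + 10*Q,45*P + 142*Q) leaves e(P,Q)^det(M).
Inverting 171 mod 193: 114. Thus e_{193}(P,Q) = e(P',Q')^{114}.
n = 193 = (11000001)_2 (8 bits, wt 3); accumulate f_{193,P'}(Q'+S)/f_{193,P'}(S) along the 7-step ladder.
Result: e(P',Q') = 215860681168061 + 182192518052139*t + 210344247940375*t^2 + 129989638077844*t^3 + 217947039507075*t^4 + 55972359142100*t^5.
Raise to 114: e(P,Q) = 49915359819408 + 158979467679319*t + 175474540659864*t^2 + 223238103187850*t^3 + 42714668224770*t^4 + 84123969074919*t^5 in mu_{193}.

49915359819408 + 158979467679319*t + 175474540659864*t^2 + 223238103187850*t^3 + 42714668224770*t^4 + 84123969074919*t^5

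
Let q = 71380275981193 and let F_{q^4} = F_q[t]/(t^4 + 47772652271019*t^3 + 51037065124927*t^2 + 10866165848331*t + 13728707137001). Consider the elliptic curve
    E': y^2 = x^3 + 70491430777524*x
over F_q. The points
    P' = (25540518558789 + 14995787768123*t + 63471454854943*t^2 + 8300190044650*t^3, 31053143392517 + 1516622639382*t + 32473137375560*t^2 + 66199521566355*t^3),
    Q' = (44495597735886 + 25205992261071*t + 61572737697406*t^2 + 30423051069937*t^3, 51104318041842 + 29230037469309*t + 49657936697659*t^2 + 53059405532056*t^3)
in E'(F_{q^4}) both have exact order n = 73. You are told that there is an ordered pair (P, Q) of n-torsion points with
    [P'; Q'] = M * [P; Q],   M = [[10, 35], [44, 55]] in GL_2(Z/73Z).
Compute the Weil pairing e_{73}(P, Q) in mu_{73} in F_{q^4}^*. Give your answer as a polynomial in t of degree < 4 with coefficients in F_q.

62071175601025 + 2749787124682*t + 9352749984646*t^2 + 6777690762624*t^3

Alternating bilinearity on E[73] (values in mu_{73} in F_{71380275981193^4}) gives e(P',Q') = e(P,Q)^det(M).
Hence e(P,Q) = e(P',Q')^{16} where 16 = 32^{-1} mod 73.
n = 73 = (1001001)_2 (7 bits, wt 3); accumulate f_{73,P'}(Q'+S)/f_{73,P'}(S) along the 6-step ladder.
Result: e(P',Q') = 48730470289570 + 11769526787445*t + 1241810615768*t^2 + 46046584362933*t^3.
Hence e(P,Q) = 62071175601025 + 2749787124682*t + 9352749984646*t^2 + 6777690762624*t^3 in F_{71380275981193^4}^*.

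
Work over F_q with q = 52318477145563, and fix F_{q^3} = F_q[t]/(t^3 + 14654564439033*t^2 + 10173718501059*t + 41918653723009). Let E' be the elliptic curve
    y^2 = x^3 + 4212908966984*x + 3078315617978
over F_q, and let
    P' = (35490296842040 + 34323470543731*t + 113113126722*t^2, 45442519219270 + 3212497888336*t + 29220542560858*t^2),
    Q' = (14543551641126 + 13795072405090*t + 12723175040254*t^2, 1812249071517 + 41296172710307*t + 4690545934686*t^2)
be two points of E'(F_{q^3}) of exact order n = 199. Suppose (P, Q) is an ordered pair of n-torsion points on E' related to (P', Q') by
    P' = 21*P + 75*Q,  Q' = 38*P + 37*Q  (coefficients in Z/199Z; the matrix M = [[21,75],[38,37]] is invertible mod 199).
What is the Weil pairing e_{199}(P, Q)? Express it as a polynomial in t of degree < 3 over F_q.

3343321489830 + 21837186485087*t + 36773533725079*t^2

Alternating bilinearity on E[199] (values in mu_{199} in F_{52318477145563^3}) gives e(P',Q') = e(P,Q)^det(M).
Hence e(P,Q) = e(P',Q')^{187} where 187 = 116^{-1} mod 199.
Run Miller on y^2=x^3+4212908966984*x+3078315617978 over F_{52318477145563}: ladder 11000111 (8 bits); e = f_P(D_Q)/f_Q(D_P).
So e_{199}(P',Q') = 42956771777162 + 6968058088469*t + 21138234849870*t^2.
e_{199}(P,Q) = (42956771777162 + 6968058088469*t + 21138234849870*t^2)^{187} = 3343321489830 + 21837186485087*t + 36773533725079*t^2.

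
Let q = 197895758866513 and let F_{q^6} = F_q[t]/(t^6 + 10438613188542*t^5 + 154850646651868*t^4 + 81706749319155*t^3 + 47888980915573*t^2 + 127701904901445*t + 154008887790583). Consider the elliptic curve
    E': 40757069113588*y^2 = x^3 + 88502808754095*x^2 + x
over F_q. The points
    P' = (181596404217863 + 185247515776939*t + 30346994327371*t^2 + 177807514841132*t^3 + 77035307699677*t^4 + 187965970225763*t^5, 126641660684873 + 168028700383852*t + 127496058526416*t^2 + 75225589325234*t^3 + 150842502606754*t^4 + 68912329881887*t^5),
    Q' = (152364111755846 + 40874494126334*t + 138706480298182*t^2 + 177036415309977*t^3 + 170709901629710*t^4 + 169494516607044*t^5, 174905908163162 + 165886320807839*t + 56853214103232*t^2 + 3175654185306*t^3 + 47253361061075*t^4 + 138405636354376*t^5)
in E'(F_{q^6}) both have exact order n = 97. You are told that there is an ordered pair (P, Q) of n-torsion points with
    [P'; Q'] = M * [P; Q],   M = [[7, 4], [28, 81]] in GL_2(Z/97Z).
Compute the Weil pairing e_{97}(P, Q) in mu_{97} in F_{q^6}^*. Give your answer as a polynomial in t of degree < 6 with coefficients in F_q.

Alternating bilinearity on E[97] (values in mu_{97} in F_{197895758866513^6}) gives e(P',Q') = e(P,Q)^det(M).
So e_{97}(P,Q) = e_{97}(P',Q')^{42}, since 67*42 = 1 mod 97.
Undo Montgomery via alpha=137210797464832, beta=33109313629427: (a',b')=(103816209463586,163493662961082) over F_{197895758866513}.
Double-and-add over 1100001: 7-1 doublings, 3-1 additions; each step l_{T,T}/v_{2T} or l_{T,P'}/v at Q'+S for random S.
Miller gives e_{97}(P',Q') = 64985367856665 + 124211053102966*t + 140150233158941*t^2 + 51492001732663*t^3 + 134295423501023*t^4 + 60576764557738*t^5 in F_{197895758866513^6}.
Hence e(P,Q) = 105794380785572 + 40261056765819*t + 95743259111515*t^2 + 74918047915721*t^3 + 71731096745679*t^4 + 107683597201165*t^5 in F_{197895758866513^6}^*.

105794380785572 + 40261056765819*t + 95743259111515*t^2 + 74918047915721*t^3 + 71731096745679*t^4 + 107683597201165*t^5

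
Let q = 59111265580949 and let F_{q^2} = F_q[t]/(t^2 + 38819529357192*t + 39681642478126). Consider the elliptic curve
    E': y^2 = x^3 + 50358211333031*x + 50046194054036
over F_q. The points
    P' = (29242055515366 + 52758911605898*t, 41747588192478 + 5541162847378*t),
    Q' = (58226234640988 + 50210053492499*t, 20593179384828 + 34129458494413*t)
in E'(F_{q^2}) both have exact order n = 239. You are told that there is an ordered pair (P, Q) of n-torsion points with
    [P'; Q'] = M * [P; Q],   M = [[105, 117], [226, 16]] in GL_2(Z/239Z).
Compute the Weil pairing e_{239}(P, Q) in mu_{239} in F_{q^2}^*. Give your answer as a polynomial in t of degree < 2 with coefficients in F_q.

38234779963333 + 23886976141487*t

Under M = [[105,117],[226,16]] in GL_2(Z/239), e_{239}(P',Q') = e_{239}(P,Q)^(105*16-117*226 mod 239).
Hence e(P,Q) = e(P',Q')^{89} where 89 = 94^{-1} mod 239.
Miller loop for e_{239} over F_{59111265580949^2}: bits of 239 = 11101111; 7 double steps + 6 add steps, l/v at each.
Miller gives e_{239}(P',Q') = 46422641847071 + 15415442680736*t in F_{59111265580949^2}.
(46422641847071 + 15415442680736*t)^{89} mod (59111265580949,f) = 38234779963333 + 23886976141487*t.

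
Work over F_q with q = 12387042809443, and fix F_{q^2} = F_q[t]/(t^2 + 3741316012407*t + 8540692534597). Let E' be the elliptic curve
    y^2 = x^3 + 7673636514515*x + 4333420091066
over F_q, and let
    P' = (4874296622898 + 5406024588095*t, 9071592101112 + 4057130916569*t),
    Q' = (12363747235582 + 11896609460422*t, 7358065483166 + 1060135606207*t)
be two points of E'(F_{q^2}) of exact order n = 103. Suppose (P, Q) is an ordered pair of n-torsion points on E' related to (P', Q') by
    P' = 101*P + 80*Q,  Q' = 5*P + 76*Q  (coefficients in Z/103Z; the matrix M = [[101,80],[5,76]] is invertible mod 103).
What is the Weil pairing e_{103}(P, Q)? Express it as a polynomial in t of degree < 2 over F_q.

Under M = [[101,80],[5,76]] in GL_2(Z/103), e_{103}(P',Q') = e_{103}(P,Q)^(101*76-80*5 mod 103).
Hence e(P,Q) = e(P',Q')^{64} where 64 = 66^{-1} mod 103.
Double-and-add over 1100111: 7-1 doublings, 5-1 additions; each step l_{T,T}/v_{2T} or l_{T,P'}/v at Q'+S for random S.
e_{103}(P',Q') = 3527117125131 + 5698765156773*t.
(3527117125131 + 5698765156773*t)^{64} mod (12387042809443,f) = 9072565475229 + 8083154004429*t.

9072565475229 + 8083154004429*t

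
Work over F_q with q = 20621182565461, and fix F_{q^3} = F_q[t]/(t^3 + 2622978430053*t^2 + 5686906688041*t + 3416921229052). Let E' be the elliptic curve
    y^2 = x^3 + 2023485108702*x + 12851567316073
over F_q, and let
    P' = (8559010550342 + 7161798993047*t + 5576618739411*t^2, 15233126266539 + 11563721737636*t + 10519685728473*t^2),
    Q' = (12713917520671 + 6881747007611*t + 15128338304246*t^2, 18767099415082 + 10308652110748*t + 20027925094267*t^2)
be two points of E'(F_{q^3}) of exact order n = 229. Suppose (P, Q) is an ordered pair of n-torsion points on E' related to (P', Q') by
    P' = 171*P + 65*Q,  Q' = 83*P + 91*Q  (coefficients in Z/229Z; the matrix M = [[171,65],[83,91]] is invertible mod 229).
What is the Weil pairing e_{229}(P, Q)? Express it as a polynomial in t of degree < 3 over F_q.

2241846853882 + 5142634807452*t + 4802371090766*t^2

Under M = [[171,65],[83,91]] in GL_2(Z/229), e_{229}(P',Q') = e_{229}(P,Q)^(171*91-65*83 mod 229).
det M = 171*91 - 65*83 = 10166 = 90 (mod 229); 90^{-1} = 28 (mod 229).
Miller loop for e_{229} over F_{20621182565461^3}: bits of 229 = 11100101; 7 double steps + 4 add steps, l/v at each.
The quotient is 7221767778691 + 2850542021573*t + 2166605939960*t^2.
(7221767778691 + 2850542021573*t + 2166605939960*t^2)^{28} mod (20621182565461,f) = 2241846853882 + 5142634807452*t + 4802371090766*t^2.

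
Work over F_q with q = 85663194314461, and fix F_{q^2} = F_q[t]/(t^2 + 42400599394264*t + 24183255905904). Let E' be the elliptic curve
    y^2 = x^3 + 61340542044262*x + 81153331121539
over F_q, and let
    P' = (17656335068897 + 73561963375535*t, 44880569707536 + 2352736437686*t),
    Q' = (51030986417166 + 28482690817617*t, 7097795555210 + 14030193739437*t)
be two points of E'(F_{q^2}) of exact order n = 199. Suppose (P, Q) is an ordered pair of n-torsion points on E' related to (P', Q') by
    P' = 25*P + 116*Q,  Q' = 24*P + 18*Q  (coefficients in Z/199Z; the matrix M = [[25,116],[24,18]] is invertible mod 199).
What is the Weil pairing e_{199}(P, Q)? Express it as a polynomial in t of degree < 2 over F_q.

5906421595407 + 55373953086600*t

e_{199} is bilinear + alternating on E[199], so e_{199}(25*P + 116*Q, 24*P + 18*Q) = e_{199}(P,Q)^(25*18-116*24).
Hence e(P,Q) = e(P',Q')^{129} where 129 = 54^{-1} mod 199.
n = 199 = (11000111)_2 (8 bits, wt 5); accumulate f_{199,P'}(Q'+S)/f_{199,P'}(S) along the 7-step ladder.
f_P(D_Q)/f_Q(D_P) = 35780837231149 + 80301162943931*t.
e_{199}(P,Q) = (35780837231149 + 80301162943931*t)^{129} = 5906421595407 + 55373953086600*t.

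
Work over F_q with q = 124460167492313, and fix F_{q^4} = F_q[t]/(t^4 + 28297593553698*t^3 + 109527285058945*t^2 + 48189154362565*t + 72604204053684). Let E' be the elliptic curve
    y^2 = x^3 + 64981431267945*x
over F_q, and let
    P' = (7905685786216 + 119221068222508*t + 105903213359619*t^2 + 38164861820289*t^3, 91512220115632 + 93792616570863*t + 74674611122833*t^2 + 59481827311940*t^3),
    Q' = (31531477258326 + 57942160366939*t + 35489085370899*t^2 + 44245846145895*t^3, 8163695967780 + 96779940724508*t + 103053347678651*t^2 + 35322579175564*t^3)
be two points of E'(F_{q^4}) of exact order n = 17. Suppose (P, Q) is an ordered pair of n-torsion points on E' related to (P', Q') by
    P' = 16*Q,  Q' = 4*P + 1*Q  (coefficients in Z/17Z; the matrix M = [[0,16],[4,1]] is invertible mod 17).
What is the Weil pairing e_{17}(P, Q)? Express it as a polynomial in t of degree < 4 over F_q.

104386291533491 + 98363516514053*t + 41648360162096*t^2 + 32946327440266*t^3

Since e_{17}(P,P)=e_{17}(Q,Q)=1 and e_{17}(Q,P)=e_{17}(P,Q)^{-1}, expanding e_{17}(16*Q,4*P + 1*Q) leaves e(P,Q)^det(M).
det M = 0*1 - 16*4 = -64 = 4 (mod 17); 4^{-1} = 13 (mod 17).
n = 17 = (10001)_2 (5 bits, wt 2); accumulate f_{17,P'}(Q'+S)/f_{17,P'}(S) along the 4-step ladder.
The quotient is 19543006573075 + 118671688861548*t + 25526794952692*t^2 + 87537855193512*t^3.
e_{17}(P,Q) = (19543006573075 + 118671688861548*t + 25526794952692*t^2 + 87537855193512*t^3)^{13} = 104386291533491 + 98363516514053*t + 41648360162096*t^2 + 32946327440266*t^3.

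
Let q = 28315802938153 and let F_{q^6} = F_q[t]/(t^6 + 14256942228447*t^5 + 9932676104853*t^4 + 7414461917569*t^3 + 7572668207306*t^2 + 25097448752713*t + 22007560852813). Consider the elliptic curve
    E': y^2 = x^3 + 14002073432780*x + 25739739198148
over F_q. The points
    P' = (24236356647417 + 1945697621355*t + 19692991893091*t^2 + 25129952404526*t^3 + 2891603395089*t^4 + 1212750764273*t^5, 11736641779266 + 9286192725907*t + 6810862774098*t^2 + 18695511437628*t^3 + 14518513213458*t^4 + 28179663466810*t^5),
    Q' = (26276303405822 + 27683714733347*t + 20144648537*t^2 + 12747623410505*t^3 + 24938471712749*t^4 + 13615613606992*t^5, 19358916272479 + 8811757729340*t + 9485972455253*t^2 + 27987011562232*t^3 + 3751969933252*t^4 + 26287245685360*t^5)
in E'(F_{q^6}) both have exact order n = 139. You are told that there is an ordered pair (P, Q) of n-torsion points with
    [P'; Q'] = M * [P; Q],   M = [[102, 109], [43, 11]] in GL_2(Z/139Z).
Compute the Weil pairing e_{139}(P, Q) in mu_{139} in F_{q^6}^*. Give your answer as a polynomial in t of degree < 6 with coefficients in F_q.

e_{139} is bilinear + alternating on E[139], so e_{139}(102*P + 109*Q, 43*P + 11*Q) = e_{139}(P,Q)^(102*11-109*43).
Inverting 49 mod 139: 122. Thus e_{139}(P,Q) = e(P',Q')^{122}.
Run Miller on y^2=x^3+14002073432780*x+25739739198148 over F_{28315802938153}: ladder 10001011 (8 bits); e = f_P(D_Q)/f_Q(D_P).
e_{139}(P',Q') = 8291802567793 + 25155563196892*t + 5811232614910*t^2 + 25815585162216*t^3 + 6632604206533*t^4 + 2055123828821*t^5.
Hence e(P,Q) = 19896043969845 + 26888095189832*t + 6928281266556*t^2 + 24382907431567*t^3 + 15729105572611*t^4 + 20213104647994*t^5 in F_{28315802938153^6}^*.

19896043969845 + 26888095189832*t + 6928281266556*t^2 + 24382907431567*t^3 + 15729105572611*t^4 + 20213104647994*t^5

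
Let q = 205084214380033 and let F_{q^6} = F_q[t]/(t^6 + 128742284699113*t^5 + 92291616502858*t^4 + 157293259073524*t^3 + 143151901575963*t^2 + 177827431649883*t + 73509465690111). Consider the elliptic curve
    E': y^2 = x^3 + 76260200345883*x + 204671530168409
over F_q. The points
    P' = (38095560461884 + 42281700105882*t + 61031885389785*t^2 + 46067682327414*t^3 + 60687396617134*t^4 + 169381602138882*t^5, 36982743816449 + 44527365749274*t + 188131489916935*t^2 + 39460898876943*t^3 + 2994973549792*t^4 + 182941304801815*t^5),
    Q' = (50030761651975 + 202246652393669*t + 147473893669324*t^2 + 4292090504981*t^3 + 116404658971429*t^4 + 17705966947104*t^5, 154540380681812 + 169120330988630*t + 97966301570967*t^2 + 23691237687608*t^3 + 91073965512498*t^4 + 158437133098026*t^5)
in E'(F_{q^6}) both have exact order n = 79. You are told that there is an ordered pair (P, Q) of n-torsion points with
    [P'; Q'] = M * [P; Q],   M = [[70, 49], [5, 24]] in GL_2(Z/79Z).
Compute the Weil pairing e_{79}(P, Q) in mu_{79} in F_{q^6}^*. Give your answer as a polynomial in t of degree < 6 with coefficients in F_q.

175205008286186 + 187523935231030*t + 106747333613680*t^2 + 156036782950395*t^3 + 138696002444004*t^4 + 186588301844413*t^5

e_{79}(aP+bQ,cP+dQ) = e_{79}(P,Q)^(ad-bc); with (a,b,c,d)=(70,49,5,24) this gives the det-79 law.
det(M) mod 79 = 13; its inverse in (Z/79)^* is 73 (check: 13*73 mod 79 = 1).
Double-and-add over 1001111: 7-1 doublings, 5-1 additions; each step l_{T,T}/v_{2T} or l_{T,P'}/v at Q'+S for random S.
Miller gives e_{79}(P',Q') = 115910983852105 + 168819905813987*t + 86133537830238*t^2 + 45660121332181*t^3 + 16087103812392*t^4 + 88780340054890*t^5 in F_{205084214380033^6}.
Finally e_{79}(P,Q) = 175205008286186 + 187523935231030*t + 106747333613680*t^2 + 156036782950395*t^3 + 138696002444004*t^4 + 186588301844413*t^5.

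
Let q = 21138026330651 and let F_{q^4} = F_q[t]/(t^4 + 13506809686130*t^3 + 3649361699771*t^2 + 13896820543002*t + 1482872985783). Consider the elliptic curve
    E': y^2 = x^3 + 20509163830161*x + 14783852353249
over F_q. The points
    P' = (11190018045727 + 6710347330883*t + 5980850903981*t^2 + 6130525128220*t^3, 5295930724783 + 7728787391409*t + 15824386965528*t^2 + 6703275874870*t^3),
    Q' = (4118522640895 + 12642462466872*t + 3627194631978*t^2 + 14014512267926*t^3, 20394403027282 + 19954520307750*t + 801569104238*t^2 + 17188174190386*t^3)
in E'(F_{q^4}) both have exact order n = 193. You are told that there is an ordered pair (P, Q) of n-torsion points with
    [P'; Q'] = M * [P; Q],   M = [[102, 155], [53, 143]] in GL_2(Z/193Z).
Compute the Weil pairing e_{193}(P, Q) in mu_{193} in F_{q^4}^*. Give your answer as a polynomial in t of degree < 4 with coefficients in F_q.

Alternating bilinearity on E[193] (values in mu_{193} in F_{21138026330651^4}) gives e(P',Q') = e(P,Q)^det(M).
So e_{193}(P,Q) = e_{193}(P',Q')^{97}, since 2*97 = 1 mod 193.
Run Miller on y^2=x^3+20509163830161*x+14783852353249 over F_{21138026330651}: ladder 11000001 (8 bits); e = f_P(D_Q)/f_Q(D_P).
Miller gives e_{193}(P',Q') = 10581206583048 + 17531259477062*t + 9601156439449*t^2 + 10796542165978*t^3 in F_{21138026330651^4}.
e_{193}(P,Q) = (10581206583048 + 17531259477062*t + 9601156439449*t^2 + 10796542165978*t^3)^{97} = 10181850008561 + 6075125195346*t + 18644647058679*t^2 + 18016676392173*t^3.

10181850008561 + 6075125195346*t + 18644647058679*t^2 + 18016676392173*t^3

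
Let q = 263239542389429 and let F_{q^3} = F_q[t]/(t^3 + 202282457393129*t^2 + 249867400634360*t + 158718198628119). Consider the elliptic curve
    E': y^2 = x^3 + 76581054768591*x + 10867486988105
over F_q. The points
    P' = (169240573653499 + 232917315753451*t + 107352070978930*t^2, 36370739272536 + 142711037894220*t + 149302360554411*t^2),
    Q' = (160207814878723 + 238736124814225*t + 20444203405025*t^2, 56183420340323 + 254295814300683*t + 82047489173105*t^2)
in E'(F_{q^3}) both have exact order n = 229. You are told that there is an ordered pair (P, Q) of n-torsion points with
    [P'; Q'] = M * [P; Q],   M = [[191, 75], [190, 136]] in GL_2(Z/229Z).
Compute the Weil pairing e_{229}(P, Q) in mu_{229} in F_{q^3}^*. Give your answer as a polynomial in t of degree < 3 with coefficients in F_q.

e_{229} is bilinear + alternating on E[229], so e_{229}(191*P + 75*Q, 190*P + 136*Q) = e_{229}(P,Q)^(191*136-75*190).
Hence e(P,Q) = e(P',Q')^{39} where 39 = 47^{-1} mod 229.
Double-and-add over 11100101: 8-1 doublings, 5-1 additions; each step l_{T,T}/v_{2T} or l_{T,P'}/v at Q'+S for random S.
The quotient is 259407912470254 + 157360922928427*t + 184852523502479*t^2.
e_{229}(P,Q) = (259407912470254 + 157360922928427*t + 184852523502479*t^2)^{39} = 30366527360390 + 8976702925273*t + 141062287491691*t^2.

30366527360390 + 8976702925273*t + 141062287491691*t^2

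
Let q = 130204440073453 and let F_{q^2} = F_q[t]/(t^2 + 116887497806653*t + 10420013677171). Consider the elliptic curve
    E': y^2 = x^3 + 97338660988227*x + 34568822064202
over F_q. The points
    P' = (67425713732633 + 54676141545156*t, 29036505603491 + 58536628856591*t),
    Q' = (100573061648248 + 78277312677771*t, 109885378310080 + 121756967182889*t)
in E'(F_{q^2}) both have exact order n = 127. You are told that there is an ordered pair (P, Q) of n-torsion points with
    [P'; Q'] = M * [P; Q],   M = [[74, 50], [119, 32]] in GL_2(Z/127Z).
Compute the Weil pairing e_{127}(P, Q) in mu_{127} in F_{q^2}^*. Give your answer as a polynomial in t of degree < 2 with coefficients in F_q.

54019144031985 + 118101229479680*t

e_{127}(aP+bQ,cP+dQ) = e_{127}(P,Q)^(ad-bc); with (a,b,c,d)=(74,50,119,32) this gives the det-127 law.
Inverting 101 mod 127: 83. Thus e_{127}(P,Q) = e(P',Q')^{83}.
7-bit Miller (1111111) on E'/F_{130204440073453} with a'=97338660988227, b'=34568822064202: accumulate tangent/chord ratios at Q'+S and P'+S'.
f_P(D_Q)/f_Q(D_P) = 75734757621766 + 11495322623109*t.
Thus e_{127}(P,Q) = 54019144031985 + 118101229479680*t.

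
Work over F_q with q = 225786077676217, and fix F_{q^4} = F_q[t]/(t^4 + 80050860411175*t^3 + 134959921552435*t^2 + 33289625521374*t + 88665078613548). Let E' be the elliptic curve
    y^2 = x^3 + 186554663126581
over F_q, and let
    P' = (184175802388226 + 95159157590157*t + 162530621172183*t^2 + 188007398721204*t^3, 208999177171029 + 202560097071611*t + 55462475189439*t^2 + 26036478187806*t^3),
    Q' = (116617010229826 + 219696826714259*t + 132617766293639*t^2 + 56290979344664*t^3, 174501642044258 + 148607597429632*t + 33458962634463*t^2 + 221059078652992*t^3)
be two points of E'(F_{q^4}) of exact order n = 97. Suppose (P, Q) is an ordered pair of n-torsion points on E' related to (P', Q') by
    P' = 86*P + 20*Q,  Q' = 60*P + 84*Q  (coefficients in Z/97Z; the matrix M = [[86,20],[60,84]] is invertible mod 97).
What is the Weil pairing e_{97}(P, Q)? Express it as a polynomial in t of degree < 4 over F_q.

62367580627328 + 112083685303957*t + 91078516717816*t^2 + 68935697365439*t^3

The 97-Weil pairing on E[97] over F_{225786077676217} is alternating-bilinear: e_{97}(P',Q') = e_{97}(P,Q)^det(M).
det(M) mod 97 = 10; its inverse in (Z/97)^* is 68 (check: 10*68 mod 97 = 1).
Run Miller on y^2=x^3+186554663126581 over F_{225786077676217}: ladder 1100001 (7 bits); e = f_P(D_Q)/f_Q(D_P).
e_{97}(P',Q') = 177246007025437 + 8794580590073*t + 181393563753468*t^2 + 218426969980163*t^3.
Finally e_{97}(P,Q) = 62367580627328 + 112083685303957*t + 91078516717816*t^2 + 68935697365439*t^3.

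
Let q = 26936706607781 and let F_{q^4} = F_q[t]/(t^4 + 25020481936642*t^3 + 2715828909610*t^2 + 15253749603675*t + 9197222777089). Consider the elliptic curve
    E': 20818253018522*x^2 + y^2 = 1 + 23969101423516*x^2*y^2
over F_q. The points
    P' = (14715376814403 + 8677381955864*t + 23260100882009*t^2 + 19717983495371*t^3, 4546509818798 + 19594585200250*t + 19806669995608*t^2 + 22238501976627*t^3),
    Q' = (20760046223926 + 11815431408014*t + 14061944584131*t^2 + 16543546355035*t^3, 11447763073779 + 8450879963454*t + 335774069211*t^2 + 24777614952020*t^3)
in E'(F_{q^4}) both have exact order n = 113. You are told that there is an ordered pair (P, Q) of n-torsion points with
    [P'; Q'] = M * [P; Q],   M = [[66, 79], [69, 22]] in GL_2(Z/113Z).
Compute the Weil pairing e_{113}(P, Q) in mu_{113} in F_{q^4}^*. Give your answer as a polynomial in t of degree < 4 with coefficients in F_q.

e_{113} is bilinear + alternating on E[113], so e_{113}(66*P + 79*Q, 69*P + 22*Q) = e_{113}(P,Q)^(66*22-79*69).
66*22 - 79*69 = -3999; reduced mod 113: det = 69, inverse 95.
Edwards a_E,d_E -> Montgomery A=2786082366674,B=1281661962461 -> Weierstrass 768057376509,20636061865426 via alpha=7464559073673,beta=12680641202642.
Miller loop for e_{113} over F_{26936706607781^4}: bits of 113 = 1110001; 6 double steps + 3 add steps, l/v at each.
Result: e(P',Q') = 23467282967294 + 1422313841979*t + 5698832108027*t^2 + 6523471201682*t^3.
Raise to 95: e(P,Q) = 21359017618041 + 1475893748167*t + 9543117688304*t^2 + 12167352545876*t^3 in mu_{113}.

21359017618041 + 1475893748167*t + 9543117688304*t^2 + 12167352545876*t^3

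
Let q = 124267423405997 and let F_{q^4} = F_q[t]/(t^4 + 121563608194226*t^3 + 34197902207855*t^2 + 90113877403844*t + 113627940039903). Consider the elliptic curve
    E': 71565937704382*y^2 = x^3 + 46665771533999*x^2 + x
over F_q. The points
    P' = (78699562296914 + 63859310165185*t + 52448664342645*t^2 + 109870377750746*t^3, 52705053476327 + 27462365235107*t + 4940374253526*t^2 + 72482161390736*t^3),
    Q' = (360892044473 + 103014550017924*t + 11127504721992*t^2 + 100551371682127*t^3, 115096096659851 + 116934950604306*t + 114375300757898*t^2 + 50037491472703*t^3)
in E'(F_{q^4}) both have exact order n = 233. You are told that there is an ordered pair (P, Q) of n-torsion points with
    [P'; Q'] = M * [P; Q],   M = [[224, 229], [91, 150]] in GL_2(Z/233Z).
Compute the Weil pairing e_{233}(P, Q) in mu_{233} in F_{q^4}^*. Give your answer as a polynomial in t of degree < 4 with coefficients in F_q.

Since e_{233}(P,P)=e_{233}(Q,Q)=1 and e_{233}(Q,P)=e_{233}(P,Q)^{-1}, expanding e_{233}(224*P + 229*Q,91*P + 150*Q) leaves e(P,Q)^det(M).
Inverting 179 mod 233: 151. Thus e_{233}(P,Q) = e(P',Q')^{151}.
(x,y)|->(62014774341936x+31188750466424,62014774341936y) sends E' to y^2=x^3+7084203032765*x+95535677040316.
Build f_{233,P'} and f_{233,Q'} via the 8-bit ladder of 233=11101001_2; evaluate at shifted divisors; quotient in F_{124267423405997^4}.
Result: e(P',Q') = 13440850102420 + 57164811766533*t + 36940956834133*t^2 + 123836354012586*t^3.
(13440850102420 + 57164811766533*t + 36940956834133*t^2 + 123836354012586*t^3)^{151} mod (124267423405997,f) = 8328118696053 + 4776033922579*t + 3912969606701*t^2 + 54972477723262*t^3.

8328118696053 + 4776033922579*t + 3912969606701*t^2 + 54972477723262*t^3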